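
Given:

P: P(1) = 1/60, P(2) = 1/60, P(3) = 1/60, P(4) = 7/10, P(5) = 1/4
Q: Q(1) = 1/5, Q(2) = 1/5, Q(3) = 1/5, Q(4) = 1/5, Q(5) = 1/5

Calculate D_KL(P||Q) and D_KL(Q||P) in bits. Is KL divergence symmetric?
D_KL(P||Q) = 1.1664 bits, D_KL(Q||P) = 1.7251 bits. No, KL divergence is not symmetric.

D_KL(P||Q) = Σ P(x) log₂(P(x)/Q(x))

Computing term by term:
  P(1)·log₂(P(1)/Q(1)) = (1/60)·log₂((1/60)/(1/5)) = -0.05975
  P(2)·log₂(P(2)/Q(2)) = (1/60)·log₂((1/60)/(1/5)) = -0.05975
  P(3)·log₂(P(3)/Q(3)) = (1/60)·log₂((1/60)/(1/5)) = -0.05975
  P(4)·log₂(P(4)/Q(4)) = (7/10)·log₂((7/10)/(1/5)) = 1.26515
  P(5)·log₂(P(5)/Q(5)) = (1/4)·log₂((1/4)/(1/5)) = 0.08048

D_KL(P||Q) = -0.05975 - 0.05975 - 0.05975 + 1.26515 + 0.08048 = 1.16638 ≈ 1.1664 bits

D_KL(Q||P) = Σ Q(x) log₂(Q(x)/P(x))

Computing term by term:
  Q(1)·log₂(Q(1)/P(1)) = (1/5)·log₂((1/5)/(1/60)) = 0.71699
  Q(2)·log₂(Q(2)/P(2)) = (1/5)·log₂((1/5)/(1/60)) = 0.71699
  Q(3)·log₂(Q(3)/P(3)) = (1/5)·log₂((1/5)/(1/60)) = 0.71699
  Q(4)·log₂(Q(4)/P(4)) = (1/5)·log₂((1/5)/(7/10)) = -0.36147
  Q(5)·log₂(Q(5)/P(5)) = (1/5)·log₂((1/5)/(1/4)) = -0.06439

D_KL(Q||P) = 0.71699 + 0.71699 + 0.71699 - 0.36147 - 0.06439 = 1.72511 ≈ 1.7251 bits

These are NOT equal (difference: 0.5587 bits). KL divergence is asymmetric: D_KL(P||Q) ≠ D_KL(Q||P) in general.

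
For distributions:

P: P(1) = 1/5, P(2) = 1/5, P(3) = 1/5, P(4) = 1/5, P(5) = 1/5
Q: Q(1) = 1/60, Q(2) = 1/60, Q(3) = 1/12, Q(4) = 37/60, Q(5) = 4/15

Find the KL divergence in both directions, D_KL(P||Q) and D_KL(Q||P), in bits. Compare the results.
D_KL(P||Q) = 1.2787 bits, D_KL(Q||P) = 0.8877 bits. D_KL(P||Q) is larger than D_KL(Q||P) by 0.3910 bits; the two directions differ.

D_KL(P||Q) = Σ P(x) log₂(P(x)/Q(x))

Computing term by term:
  P(1)·log₂(P(1)/Q(1)) = (1/5)·log₂((1/5)/(1/60)) = 0.71699
  P(2)·log₂(P(2)/Q(2)) = (1/5)·log₂((1/5)/(1/60)) = 0.71699
  P(3)·log₂(P(3)/Q(3)) = (1/5)·log₂((1/5)/(1/12)) = 0.25261
  P(4)·log₂(P(4)/Q(4)) = (1/5)·log₂((1/5)/(37/60)) = -0.32490
  P(5)·log₂(P(5)/Q(5)) = (1/5)·log₂((1/5)/(4/15)) = -0.08301

D_KL(P||Q) = 0.71699 + 0.71699 + 0.25261 - 0.32490 - 0.08301 = 1.27868 ≈ 1.2787 bits

D_KL(Q||P) = Σ Q(x) log₂(Q(x)/P(x))

Computing term by term:
  Q(1)·log₂(Q(1)/P(1)) = (1/60)·log₂((1/60)/(1/5)) = -0.05975
  Q(2)·log₂(Q(2)/P(2)) = (1/60)·log₂((1/60)/(1/5)) = -0.05975
  Q(3)·log₂(Q(3)/P(3)) = (1/12)·log₂((1/12)/(1/5)) = -0.10525
  Q(4)·log₂(Q(4)/P(4)) = (37/60)·log₂((37/60)/(1/5)) = 1.00177
  Q(5)·log₂(Q(5)/P(5)) = (4/15)·log₂((4/15)/(1/5)) = 0.11068

D_KL(Q||P) = -0.05975 - 0.05975 - 0.10525 + 1.00177 + 0.11068 = 0.88770 ≈ 0.8877 bits

These are NOT equal (difference: 0.3910 bits). KL divergence is asymmetric: D_KL(P||Q) ≠ D_KL(Q||P) in general.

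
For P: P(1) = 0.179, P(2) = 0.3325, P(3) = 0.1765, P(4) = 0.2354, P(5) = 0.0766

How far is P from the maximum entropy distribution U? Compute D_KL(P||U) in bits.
0.1327 bits

U(i) = 1/5 for all i

D_KL(P||U) = Σ P(x) log₂(P(x) / (1/5))
           = Σ P(x) log₂(P(x)) + log₂(5)
           = log₂(5) - H(P)

H(P) = -Σ P(x) log₂(P(x)):
  -P(1)·log₂(P(1)) = -(0.179)·log₂(0.179) = 0.44427
  -P(2)·log₂(P(2)) = -(0.3325)·log₂(0.3325) = 0.52820
  -P(3)·log₂(P(3)) = -(0.1765)·log₂(0.1765) = 0.44165
  -P(4)·log₂(P(4)) = -(0.2354)·log₂(0.2354) = 0.49124
  -P(5)·log₂(P(5)) = -(0.0766)·log₂(0.0766) = 0.28392
H(P) = 0.44427 + 0.52820 + 0.44165 + 0.49124 + 0.28392 = 2.18928 bits

log₂(5) = 2.32193 bits

D_KL(P||U) = 2.32193 - 2.18928 = 0.13265 ≈ 0.1327 bits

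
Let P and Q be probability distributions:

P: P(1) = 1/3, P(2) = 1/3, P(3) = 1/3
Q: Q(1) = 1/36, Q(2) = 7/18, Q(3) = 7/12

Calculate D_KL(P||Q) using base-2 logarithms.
0.8517 bits

D_KL(P||Q) = Σ P(x) log₂(P(x)/Q(x))

Computing term by term:
  P(1)·log₂(P(1)/Q(1)) = (1/3)·log₂((1/3)/(1/36)) = 1.19499
  P(2)·log₂(P(2)/Q(2)) = (1/3)·log₂((1/3)/(7/18)) = -0.07413
  P(3)·log₂(P(3)/Q(3)) = (1/3)·log₂((1/3)/(7/12)) = -0.26912

D_KL(P||Q) = 1.19499 - 0.07413 - 0.26912 = 0.85174 ≈ 0.8517 bits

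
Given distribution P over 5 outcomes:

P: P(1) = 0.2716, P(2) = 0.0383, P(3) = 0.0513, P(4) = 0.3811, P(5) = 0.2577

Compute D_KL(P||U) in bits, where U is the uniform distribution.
0.3766 bits

U(i) = 1/5 for all i

D_KL(P||U) = Σ P(x) log₂(P(x) / (1/5))
           = Σ P(x) log₂(P(x)) + log₂(5)
           = log₂(5) - H(P)

H(P) = -Σ P(x) log₂(P(x)):
  -P(1)·log₂(P(1)) = -(0.2716)·log₂(0.2716) = 0.51073
  -P(2)·log₂(P(2)) = -(0.0383)·log₂(0.0383) = 0.18026
  -P(3)·log₂(P(3)) = -(0.0513)·log₂(0.0513) = 0.21982
  -P(4)·log₂(P(4)) = -(0.3811)·log₂(0.3811) = 0.53040
  -P(5)·log₂(P(5)) = -(0.2577)·log₂(0.2577) = 0.50412
H(P) = 0.51073 + 0.18026 + 0.21982 + 0.53040 + 0.50412 = 1.94533 bits

log₂(5) = 2.32193 bits

D_KL(P||U) = 2.32193 - 1.94533 = 0.37660 ≈ 0.3766 bits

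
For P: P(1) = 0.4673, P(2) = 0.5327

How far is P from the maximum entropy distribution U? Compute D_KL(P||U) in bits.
0.0031 bits

U(i) = 1/2 for all i

D_KL(P||U) = Σ P(x) log₂(P(x) / (1/2))
           = Σ P(x) log₂(P(x)) + log₂(2)
           = log₂(2) - H(P)

H(P) = -Σ P(x) log₂(P(x)):
  -P(1)·log₂(P(1)) = -(0.4673)·log₂(0.4673) = 0.51290
  -P(2)·log₂(P(2)) = -(0.5327)·log₂(0.5327) = 0.48401
H(P) = 0.51290 + 0.48401 = 0.99691 bits

log₂(2) = 1.00000 bits

D_KL(P||U) = 1.00000 - 0.99691 = 0.00309 ≈ 0.0031 bits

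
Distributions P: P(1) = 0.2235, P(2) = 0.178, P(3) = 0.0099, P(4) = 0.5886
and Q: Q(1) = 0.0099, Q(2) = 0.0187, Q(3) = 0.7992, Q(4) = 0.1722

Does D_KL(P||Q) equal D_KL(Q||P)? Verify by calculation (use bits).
D_KL(P||Q) = 2.5646 bits, D_KL(Q||P) = 4.6523 bits. No — D_KL(P||Q) ≠ D_KL(Q||P) for this pair.

D_KL(P||Q) = Σ P(x) log₂(P(x)/Q(x))

Computing term by term:
  P(1)·log₂(P(1)/Q(1)) = 0.2235·log₂(0.2235/0.0099) = 1.00501
  P(2)·log₂(P(2)/Q(2)) = 0.178·log₂(0.178/0.0187) = 0.57864
  P(3)·log₂(P(3)/Q(3)) = 0.0099·log₂(0.0099/0.7992) = -0.06272
  P(4)·log₂(P(4)/Q(4)) = 0.5886·log₂(0.5886/0.1722) = 1.04371

D_KL(P||Q) = 1.00501 + 0.57864 - 0.06272 + 1.04371 = 2.56464 ≈ 2.5646 bits

D_KL(Q||P) = Σ Q(x) log₂(Q(x)/P(x))

Computing term by term:
  Q(1)·log₂(Q(1)/P(1)) = 0.0099·log₂(0.0099/0.2235) = -0.04452
  Q(2)·log₂(Q(2)/P(2)) = 0.0187·log₂(0.0187/0.178) = -0.06079
  Q(3)·log₂(Q(3)/P(3)) = 0.7992·log₂(0.7992/0.0099) = 5.06292
  Q(4)·log₂(Q(4)/P(4)) = 0.1722·log₂(0.1722/0.5886) = -0.30535

D_KL(Q||P) = -0.04452 - 0.06079 + 5.06292 - 0.30535 = 4.65226 ≈ 4.6523 bits

These are NOT equal (difference: 2.0877 bits). KL divergence is asymmetric: D_KL(P||Q) ≠ D_KL(Q||P) in general.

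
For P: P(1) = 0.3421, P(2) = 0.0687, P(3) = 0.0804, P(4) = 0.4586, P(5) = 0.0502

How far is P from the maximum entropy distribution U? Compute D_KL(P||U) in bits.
0.5023 bits

U(i) = 1/5 for all i

D_KL(P||U) = Σ P(x) log₂(P(x) / (1/5))
           = Σ P(x) log₂(P(x)) + log₂(5)
           = log₂(5) - H(P)

H(P) = -Σ P(x) log₂(P(x)):
  -P(1)·log₂(P(1)) = -(0.3421)·log₂(0.3421) = 0.52940
  -P(2)·log₂(P(2)) = -(0.0687)·log₂(0.0687) = 0.26543
  -P(3)·log₂(P(3)) = -(0.0804)·log₂(0.0804) = 0.29239
  -P(4)·log₂(P(4)) = -(0.4586)·log₂(0.4586) = 0.51578
  -P(5)·log₂(P(5)) = -(0.0502)·log₂(0.0502) = 0.21667
H(P) = 0.52940 + 0.26543 + 0.29239 + 0.51578 + 0.21667 = 1.81967 bits

log₂(5) = 2.32193 bits

D_KL(P||U) = 2.32193 - 1.81967 = 0.50226 ≈ 0.5023 bits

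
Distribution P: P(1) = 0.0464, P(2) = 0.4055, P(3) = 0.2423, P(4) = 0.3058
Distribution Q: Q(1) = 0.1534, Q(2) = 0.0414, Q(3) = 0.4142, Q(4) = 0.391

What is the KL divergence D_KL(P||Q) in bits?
0.9590 bits

D_KL(P||Q) = Σ P(x) log₂(P(x)/Q(x))

Computing term by term:
  P(1)·log₂(P(1)/Q(1)) = 0.0464·log₂(0.0464/0.1534) = -0.08004
  P(2)·log₂(P(2)/Q(2)) = 0.4055·log₂(0.4055/0.0414) = 1.33491
  P(3)·log₂(P(3)/Q(3)) = 0.2423·log₂(0.2423/0.4142) = -0.18743
  P(4)·log₂(P(4)/Q(4)) = 0.3058·log₂(0.3058/0.391) = -0.10843

D_KL(P||Q) = -0.08004 + 1.33491 - 0.18743 - 0.10843 = 0.95901 ≈ 0.9590 bits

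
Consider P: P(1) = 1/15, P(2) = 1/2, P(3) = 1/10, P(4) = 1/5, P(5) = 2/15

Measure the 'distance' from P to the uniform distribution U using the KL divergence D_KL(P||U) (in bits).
0.3773 bits

U(i) = 1/5 for all i

D_KL(P||U) = Σ P(x) log₂(P(x) / (1/5))
           = Σ P(x) log₂(P(x)) + log₂(5)
           = log₂(5) - H(P)

H(P) = -Σ P(x) log₂(P(x)):
  -P(1)·log₂(P(1)) = -(1/15)·log₂(1/15) = 0.26046
  -P(2)·log₂(P(2)) = -(1/2)·log₂(1/2) = 0.50000
  -P(3)·log₂(P(3)) = -(1/10)·log₂(1/10) = 0.33219
  -P(4)·log₂(P(4)) = -(1/5)·log₂(1/5) = 0.46439
  -P(5)·log₂(P(5)) = -(2/15)·log₂(2/15) = 0.38759
H(P) = 0.26046 + 0.50000 + 0.33219 + 0.46439 + 0.38759 = 1.94463 bits

log₂(5) = 2.32193 bits

D_KL(P||U) = 2.32193 - 1.94463 = 0.37730 ≈ 0.3773 bits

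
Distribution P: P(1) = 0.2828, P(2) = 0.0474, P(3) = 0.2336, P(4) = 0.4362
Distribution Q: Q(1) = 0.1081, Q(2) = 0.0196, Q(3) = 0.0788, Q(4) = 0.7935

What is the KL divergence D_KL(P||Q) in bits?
0.4424 bits

D_KL(P||Q) = Σ P(x) log₂(P(x)/Q(x))

Computing term by term:
  P(1)·log₂(P(1)/Q(1)) = 0.2828·log₂(0.2828/0.1081) = 0.39236
  P(2)·log₂(P(2)/Q(2)) = 0.0474·log₂(0.0474/0.0196) = 0.06039
  P(3)·log₂(P(3)/Q(3)) = 0.2336·log₂(0.2336/0.0788) = 0.36623
  P(4)·log₂(P(4)/Q(4)) = 0.4362·log₂(0.4362/0.7935) = -0.37655

D_KL(P||Q) = 0.39236 + 0.06039 + 0.36623 - 0.37655 = 0.44243 ≈ 0.4424 bits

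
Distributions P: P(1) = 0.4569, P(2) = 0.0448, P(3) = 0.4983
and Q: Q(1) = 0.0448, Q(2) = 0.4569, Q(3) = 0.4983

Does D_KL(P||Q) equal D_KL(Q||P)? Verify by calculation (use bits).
D_KL(P||Q) = 1.3807 bits, D_KL(Q||P) = 1.3807 bits. Yes — for this pair D_KL(P||Q) = D_KL(Q||P).

D_KL(P||Q) = Σ P(x) log₂(P(x)/Q(x))

Computing term by term:
  P(1)·log₂(P(1)/Q(1)) = 0.4569·log₂(0.4569/0.0448) = 1.53076
  P(2)·log₂(P(2)/Q(2)) = 0.0448·log₂(0.0448/0.4569) = -0.15009
  P(3)·log₂(P(3)/Q(3)) = 0.4983·log₂(0.4983/0.4983) = 0.00000

D_KL(P||Q) = 1.53076 - 0.15009 + 0.00000 = 1.38067 ≈ 1.3807 bits

D_KL(Q||P) = Σ Q(x) log₂(Q(x)/P(x))

Computing term by term:
  Q(1)·log₂(Q(1)/P(1)) = 0.0448·log₂(0.0448/0.4569) = -0.15009
  Q(2)·log₂(Q(2)/P(2)) = 0.4569·log₂(0.4569/0.0448) = 1.53076
  Q(3)·log₂(Q(3)/P(3)) = 0.4983·log₂(0.4983/0.4983) = 0.00000

D_KL(Q||P) = -0.15009 + 1.53076 + 0.00000 = 1.38067 ≈ 1.3807 bits

These ARE equal here. Q is P with outcomes relabeled (Q(1) = P(2), Q(2) = P(1)) by a relabeling that is its own inverse, so the two sums contain exactly the same terms in a different order. This is a special case — KL divergence is not symmetric in general: D_KL(P||Q) ≠ D_KL(Q||P) for most P, Q.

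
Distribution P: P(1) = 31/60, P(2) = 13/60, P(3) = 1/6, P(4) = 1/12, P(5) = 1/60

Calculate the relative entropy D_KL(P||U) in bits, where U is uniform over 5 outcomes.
0.5236 bits

U(i) = 1/5 for all i

D_KL(P||U) = Σ P(x) log₂(P(x) / (1/5))
           = Σ P(x) log₂(P(x)) + log₂(5)
           = log₂(5) - H(P)

H(P) = -Σ P(x) log₂(P(x)):
  -P(1)·log₂(P(1)) = -(31/60)·log₂(31/60) = 0.49223
  -P(2)·log₂(P(2)) = -(13/60)·log₂(13/60) = 0.47806
  -P(3)·log₂(P(3)) = -(1/6)·log₂(1/6) = 0.43083
  -P(4)·log₂(P(4)) = -(1/12)·log₂(1/12) = 0.29875
  -P(5)·log₂(P(5)) = -(1/60)·log₂(1/60) = 0.09845
H(P) = 0.49223 + 0.47806 + 0.43083 + 0.29875 + 0.09845 = 1.79832 bits

log₂(5) = 2.32193 bits

D_KL(P||U) = 2.32193 - 1.79832 = 0.52361 ≈ 0.5236 bits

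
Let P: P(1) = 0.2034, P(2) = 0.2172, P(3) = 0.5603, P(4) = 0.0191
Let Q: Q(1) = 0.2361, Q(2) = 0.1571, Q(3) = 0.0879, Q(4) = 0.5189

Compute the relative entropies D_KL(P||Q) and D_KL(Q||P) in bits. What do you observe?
D_KL(P||Q) = 1.4640 bits, D_KL(Q||P) = 2.2144 bits. The two directions give different values (D_KL(Q||P) exceeds D_KL(P||Q) by 0.7504 bits): KL divergence is asymmetric.

D_KL(P||Q) = Σ P(x) log₂(P(x)/Q(x))

Computing term by term:
  P(1)·log₂(P(1)/Q(1)) = 0.2034·log₂(0.2034/0.2361) = -0.04375
  P(2)·log₂(P(2)/Q(2)) = 0.2172·log₂(0.2172/0.1571) = 0.10151
  P(3)·log₂(P(3)/Q(3)) = 0.5603·log₂(0.5603/0.0879) = 1.49727
  P(4)·log₂(P(4)/Q(4)) = 0.0191·log₂(0.0191/0.5189) = -0.09099

D_KL(P||Q) = -0.04375 + 0.10151 + 1.49727 - 0.09099 = 1.46404 ≈ 1.4640 bits

D_KL(Q||P) = Σ Q(x) log₂(Q(x)/P(x))

Computing term by term:
  Q(1)·log₂(Q(1)/P(1)) = 0.2361·log₂(0.2361/0.2034) = 0.05078
  Q(2)·log₂(Q(2)/P(2)) = 0.1571·log₂(0.1571/0.2172) = -0.07342
  Q(3)·log₂(Q(3)/P(3)) = 0.0879·log₂(0.0879/0.5603) = -0.23489
  Q(4)·log₂(Q(4)/P(4)) = 0.5189·log₂(0.5189/0.0191) = 2.47194

D_KL(Q||P) = 0.05078 - 0.07342 - 0.23489 + 2.47194 = 2.21441 ≈ 2.2144 bits

These are NOT equal (difference: 0.7504 bits). KL divergence is asymmetric: D_KL(P||Q) ≠ D_KL(Q||P) in general.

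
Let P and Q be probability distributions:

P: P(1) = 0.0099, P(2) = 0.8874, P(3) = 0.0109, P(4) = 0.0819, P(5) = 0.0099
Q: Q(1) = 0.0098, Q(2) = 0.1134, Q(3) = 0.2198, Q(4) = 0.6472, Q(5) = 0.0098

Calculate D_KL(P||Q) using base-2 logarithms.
2.3428 bits

D_KL(P||Q) = Σ P(x) log₂(P(x)/Q(x))

Computing term by term:
  P(1)·log₂(P(1)/Q(1)) = 0.0099·log₂(0.0099/0.0098) = 0.00015
  P(2)·log₂(P(2)/Q(2)) = 0.8874·log₂(0.8874/0.1134) = 2.63395
  P(3)·log₂(P(3)/Q(3)) = 0.0109·log₂(0.0109/0.2198) = -0.04724
  P(4)·log₂(P(4)/Q(4)) = 0.0819·log₂(0.0819/0.6472) = -0.24425
  P(5)·log₂(P(5)/Q(5)) = 0.0099·log₂(0.0099/0.0098) = 0.00015

D_KL(P||Q) = 0.00015 + 2.63395 - 0.04724 - 0.24425 + 0.00015 = 2.34276 ≈ 2.3428 bits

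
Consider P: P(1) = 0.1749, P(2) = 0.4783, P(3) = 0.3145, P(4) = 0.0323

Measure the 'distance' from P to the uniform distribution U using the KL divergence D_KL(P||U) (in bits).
0.3663 bits

U(i) = 1/4 for all i

D_KL(P||U) = Σ P(x) log₂(P(x) / (1/4))
           = Σ P(x) log₂(P(x)) + log₂(4)
           = log₂(4) - H(P)

H(P) = -Σ P(x) log₂(P(x)):
  -P(1)·log₂(P(1)) = -(0.1749)·log₂(0.1749) = 0.43994
  -P(2)·log₂(P(2)) = -(0.4783)·log₂(0.4783) = 0.50892
  -P(3)·log₂(P(3)) = -(0.3145)·log₂(0.3145) = 0.52486
  -P(4)·log₂(P(4)) = -(0.0323)·log₂(0.0323) = 0.15996
H(P) = 0.43994 + 0.50892 + 0.52486 + 0.15996 = 1.63368 bits

log₂(4) = 2.00000 bits

D_KL(P||U) = 2.00000 - 1.63368 = 0.36632 ≈ 0.3663 bits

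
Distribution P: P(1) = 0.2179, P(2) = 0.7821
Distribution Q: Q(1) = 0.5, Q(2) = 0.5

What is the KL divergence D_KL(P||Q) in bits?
0.2437 bits

D_KL(P||Q) = Σ P(x) log₂(P(x)/Q(x))

Computing term by term:
  P(1)·log₂(P(1)/Q(1)) = 0.2179·log₂(0.2179/0.5) = -0.26110
  P(2)·log₂(P(2)/Q(2)) = 0.7821·log₂(0.7821/0.5) = 0.50479

D_KL(P||Q) = -0.26110 + 0.50479 = 0.24369 ≈ 0.2437 bits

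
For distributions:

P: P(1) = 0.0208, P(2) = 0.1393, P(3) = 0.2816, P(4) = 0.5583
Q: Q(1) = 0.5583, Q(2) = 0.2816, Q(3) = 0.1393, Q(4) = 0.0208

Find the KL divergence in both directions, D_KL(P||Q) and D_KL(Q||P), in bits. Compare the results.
D_KL(P||Q) = 2.6957 bits, D_KL(Q||P) = 2.6957 bits. The two directions give exactly the same value for this pair.

D_KL(P||Q) = Σ P(x) log₂(P(x)/Q(x))

Computing term by term:
  P(1)·log₂(P(1)/Q(1)) = 0.0208·log₂(0.0208/0.5583) = -0.09872
  P(2)·log₂(P(2)/Q(2)) = 0.1393·log₂(0.1393/0.2816) = -0.14145
  P(3)·log₂(P(3)/Q(3)) = 0.2816·log₂(0.2816/0.1393) = 0.28595
  P(4)·log₂(P(4)/Q(4)) = 0.5583·log₂(0.5583/0.0208) = 2.64991

D_KL(P||Q) = -0.09872 - 0.14145 + 0.28595 + 2.64991 = 2.69569 ≈ 2.6957 bits

D_KL(Q||P) = Σ Q(x) log₂(Q(x)/P(x))

Computing term by term:
  Q(1)·log₂(Q(1)/P(1)) = 0.5583·log₂(0.5583/0.0208) = 2.64991
  Q(2)·log₂(Q(2)/P(2)) = 0.2816·log₂(0.2816/0.1393) = 0.28595
  Q(3)·log₂(Q(3)/P(3)) = 0.1393·log₂(0.1393/0.2816) = -0.14145
  Q(4)·log₂(Q(4)/P(4)) = 0.0208·log₂(0.0208/0.5583) = -0.09872

D_KL(Q||P) = 2.64991 + 0.28595 - 0.14145 - 0.09872 = 2.69569 ≈ 2.6957 bits

These ARE equal here. Q is P with outcomes relabeled (Q(1) = P(4), Q(2) = P(3), Q(3) = P(2), Q(4) = P(1)) by a relabeling that is its own inverse, so the two sums contain exactly the same terms in a different order. This is a special case — KL divergence is not symmetric in general: D_KL(P||Q) ≠ D_KL(Q||P) for most P, Q.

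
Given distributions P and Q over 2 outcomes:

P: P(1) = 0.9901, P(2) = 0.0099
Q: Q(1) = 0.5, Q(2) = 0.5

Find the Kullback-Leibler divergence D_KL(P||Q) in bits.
0.9199 bits

D_KL(P||Q) = Σ P(x) log₂(P(x)/Q(x))

Computing term by term:
  P(1)·log₂(P(1)/Q(1)) = 0.9901·log₂(0.9901/0.5) = 0.97589
  P(2)·log₂(P(2)/Q(2)) = 0.0099·log₂(0.0099/0.5) = -0.05602

D_KL(P||Q) = 0.97589 - 0.05602 = 0.91987 ≈ 0.9199 bits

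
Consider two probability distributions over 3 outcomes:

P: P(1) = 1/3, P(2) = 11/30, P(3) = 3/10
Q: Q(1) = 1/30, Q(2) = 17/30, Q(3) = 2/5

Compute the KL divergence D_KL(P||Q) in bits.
0.7525 bits

D_KL(P||Q) = Σ P(x) log₂(P(x)/Q(x))

Computing term by term:
  P(1)·log₂(P(1)/Q(1)) = (1/3)·log₂((1/3)/(1/30)) = 1.10731
  P(2)·log₂(P(2)/Q(2)) = (11/30)·log₂((11/30)/(17/30)) = -0.23028
  P(3)·log₂(P(3)/Q(3)) = (3/10)·log₂((3/10)/(2/5)) = -0.12451

D_KL(P||Q) = 1.10731 - 0.23028 - 0.12451 = 0.75252 ≈ 0.7525 bits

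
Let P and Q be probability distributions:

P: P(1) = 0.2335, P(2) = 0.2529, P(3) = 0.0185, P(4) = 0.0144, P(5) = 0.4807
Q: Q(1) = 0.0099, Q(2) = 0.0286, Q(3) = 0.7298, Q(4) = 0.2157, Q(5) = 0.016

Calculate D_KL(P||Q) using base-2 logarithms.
4.0654 bits

D_KL(P||Q) = Σ P(x) log₂(P(x)/Q(x))

Computing term by term:
  P(1)·log₂(P(1)/Q(1)) = 0.2335·log₂(0.2335/0.0099) = 1.06473
  P(2)·log₂(P(2)/Q(2)) = 0.2529·log₂(0.2529/0.0286) = 0.79524
  P(3)·log₂(P(3)/Q(3)) = 0.0185·log₂(0.0185/0.7298) = -0.09809
  P(4)·log₂(P(4)/Q(4)) = 0.0144·log₂(0.0144/0.2157) = -0.05623
  P(5)·log₂(P(5)/Q(5)) = 0.4807·log₂(0.4807/0.016) = 2.35975

D_KL(P||Q) = 1.06473 + 0.79524 - 0.09809 - 0.05623 + 2.35975 = 4.06540 ≈ 4.0654 bits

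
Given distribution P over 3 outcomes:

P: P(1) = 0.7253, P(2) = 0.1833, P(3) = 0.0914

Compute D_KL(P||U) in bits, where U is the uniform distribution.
0.4847 bits

U(i) = 1/3 for all i

D_KL(P||U) = Σ P(x) log₂(P(x) / (1/3))
           = Σ P(x) log₂(P(x)) + log₂(3)
           = log₂(3) - H(P)

H(P) = -Σ P(x) log₂(P(x)):
  -P(1)·log₂(P(1)) = -(0.7253)·log₂(0.7253) = 0.33607
  -P(2)·log₂(P(2)) = -(0.1833)·log₂(0.1833) = 0.44867
  -P(3)·log₂(P(3)) = -(0.0914)·log₂(0.0914) = 0.31548
H(P) = 0.33607 + 0.44867 + 0.31548 = 1.10022 bits

log₂(3) = 1.58496 bits

D_KL(P||U) = 1.58496 - 1.10022 = 0.48474 ≈ 0.4847 bits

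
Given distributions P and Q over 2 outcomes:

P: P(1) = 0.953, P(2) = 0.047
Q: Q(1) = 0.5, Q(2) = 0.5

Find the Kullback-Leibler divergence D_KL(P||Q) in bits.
0.7265 bits

D_KL(P||Q) = Σ P(x) log₂(P(x)/Q(x))

Computing term by term:
  P(1)·log₂(P(1)/Q(1)) = 0.953·log₂(0.953/0.5) = 0.88681
  P(2)·log₂(P(2)/Q(2)) = 0.047·log₂(0.047/0.5) = -0.16033

D_KL(P||Q) = 0.88681 - 0.16033 = 0.72648 ≈ 0.7265 bits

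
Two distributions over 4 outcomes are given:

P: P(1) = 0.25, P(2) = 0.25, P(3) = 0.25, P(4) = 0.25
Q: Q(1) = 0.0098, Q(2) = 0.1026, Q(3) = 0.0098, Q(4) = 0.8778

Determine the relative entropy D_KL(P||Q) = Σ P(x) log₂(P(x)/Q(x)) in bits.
2.2047 bits

D_KL(P||Q) = Σ P(x) log₂(P(x)/Q(x))

Computing term by term:
  P(1)·log₂(P(1)/Q(1)) = 0.25·log₂(0.25/0.0098) = 1.16825
  P(2)·log₂(P(2)/Q(2)) = 0.25·log₂(0.25/0.1026) = 0.32122
  P(3)·log₂(P(3)/Q(3)) = 0.25·log₂(0.25/0.0098) = 1.16825
  P(4)·log₂(P(4)/Q(4)) = 0.25·log₂(0.25/0.8778) = -0.45299

D_KL(P||Q) = 1.16825 + 0.32122 + 1.16825 - 0.45299 = 2.20473 ≈ 2.2047 bits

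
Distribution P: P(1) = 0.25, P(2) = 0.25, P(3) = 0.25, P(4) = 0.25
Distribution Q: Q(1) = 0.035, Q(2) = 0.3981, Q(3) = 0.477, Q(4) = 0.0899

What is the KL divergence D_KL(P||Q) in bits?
0.6772 bits

D_KL(P||Q) = Σ P(x) log₂(P(x)/Q(x))

Computing term by term:
  P(1)·log₂(P(1)/Q(1)) = 0.25·log₂(0.25/0.035) = 0.70913
  P(2)·log₂(P(2)/Q(2)) = 0.25·log₂(0.25/0.3981) = -0.16780
  P(3)·log₂(P(3)/Q(3)) = 0.25·log₂(0.25/0.477) = -0.23302
  P(4)·log₂(P(4)/Q(4)) = 0.25·log₂(0.25/0.0899) = 0.36888

D_KL(P||Q) = 0.70913 - 0.16780 - 0.23302 + 0.36888 = 0.67719 ≈ 0.6772 bits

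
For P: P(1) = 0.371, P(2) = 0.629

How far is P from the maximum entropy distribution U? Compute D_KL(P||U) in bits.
0.0486 bits

U(i) = 1/2 for all i

D_KL(P||U) = Σ P(x) log₂(P(x) / (1/2))
           = Σ P(x) log₂(P(x)) + log₂(2)
           = log₂(2) - H(P)

H(P) = -Σ P(x) log₂(P(x)):
  -P(1)·log₂(P(1)) = -(0.371)·log₂(0.371) = 0.53072
  -P(2)·log₂(P(2)) = -(0.629)·log₂(0.629) = 0.42072
H(P) = 0.53072 + 0.42072 = 0.95144 bits

log₂(2) = 1.00000 bits

D_KL(P||U) = 1.00000 - 0.95144 = 0.04856 ≈ 0.0486 bits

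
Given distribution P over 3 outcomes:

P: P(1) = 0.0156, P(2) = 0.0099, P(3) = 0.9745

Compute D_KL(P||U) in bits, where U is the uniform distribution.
1.3891 bits

U(i) = 1/3 for all i

D_KL(P||U) = Σ P(x) log₂(P(x) / (1/3))
           = Σ P(x) log₂(P(x)) + log₂(3)
           = log₂(3) - H(P)

H(P) = -Σ P(x) log₂(P(x)):
  -P(1)·log₂(P(1)) = -(0.0156)·log₂(0.0156) = 0.09364
  -P(2)·log₂(P(2)) = -(0.0099)·log₂(0.0099) = 0.06592
  -P(3)·log₂(P(3)) = -(0.9745)·log₂(0.9745) = 0.03632
H(P) = 0.09364 + 0.06592 + 0.03632 = 0.19588 bits

log₂(3) = 1.58496 bits

D_KL(P||U) = 1.58496 - 0.19588 = 1.38908 ≈ 1.3891 bits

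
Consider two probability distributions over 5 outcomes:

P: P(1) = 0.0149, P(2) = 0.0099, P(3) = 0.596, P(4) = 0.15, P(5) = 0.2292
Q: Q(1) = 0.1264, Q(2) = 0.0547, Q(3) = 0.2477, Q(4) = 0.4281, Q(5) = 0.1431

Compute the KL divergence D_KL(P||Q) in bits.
0.6134 bits

D_KL(P||Q) = Σ P(x) log₂(P(x)/Q(x))

Computing term by term:
  P(1)·log₂(P(1)/Q(1)) = 0.0149·log₂(0.0149/0.1264) = -0.04596
  P(2)·log₂(P(2)/Q(2)) = 0.0099·log₂(0.0099/0.0547) = -0.02441
  P(3)·log₂(P(3)/Q(3)) = 0.596·log₂(0.596/0.2477) = 0.75496
  P(4)·log₂(P(4)/Q(4)) = 0.15·log₂(0.15/0.4281) = -0.22695
  P(5)·log₂(P(5)/Q(5)) = 0.2292·log₂(0.2292/0.1431) = 0.15576

D_KL(P||Q) = -0.04596 - 0.02441 + 0.75496 - 0.22695 + 0.15576 = 0.61340 ≈ 0.6134 bits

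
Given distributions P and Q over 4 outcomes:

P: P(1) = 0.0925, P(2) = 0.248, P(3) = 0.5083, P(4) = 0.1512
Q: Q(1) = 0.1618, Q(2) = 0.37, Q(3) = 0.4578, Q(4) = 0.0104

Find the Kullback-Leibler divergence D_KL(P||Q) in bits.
0.4429 bits

D_KL(P||Q) = Σ P(x) log₂(P(x)/Q(x))

Computing term by term:
  P(1)·log₂(P(1)/Q(1)) = 0.0925·log₂(0.0925/0.1618) = -0.07462
  P(2)·log₂(P(2)/Q(2)) = 0.248·log₂(0.248/0.37) = -0.14314
  P(3)·log₂(P(3)/Q(3)) = 0.5083·log₂(0.5083/0.4578) = 0.07673
  P(4)·log₂(P(4)/Q(4)) = 0.1512·log₂(0.1512/0.0104) = 0.58390

D_KL(P||Q) = -0.07462 - 0.14314 + 0.07673 + 0.58390 = 0.44287 ≈ 0.4429 bits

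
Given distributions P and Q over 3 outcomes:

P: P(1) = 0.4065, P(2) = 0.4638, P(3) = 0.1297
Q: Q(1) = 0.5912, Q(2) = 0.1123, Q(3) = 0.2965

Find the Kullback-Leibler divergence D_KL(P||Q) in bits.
0.5746 bits

D_KL(P||Q) = Σ P(x) log₂(P(x)/Q(x))

Computing term by term:
  P(1)·log₂(P(1)/Q(1)) = 0.4065·log₂(0.4065/0.5912) = -0.21967
  P(2)·log₂(P(2)/Q(2)) = 0.4638·log₂(0.4638/0.1123) = 0.94900
  P(3)·log₂(P(3)/Q(3)) = 0.1297·log₂(0.1297/0.2965) = -0.15471

D_KL(P||Q) = -0.21967 + 0.94900 - 0.15471 = 0.57462 ≈ 0.5746 bits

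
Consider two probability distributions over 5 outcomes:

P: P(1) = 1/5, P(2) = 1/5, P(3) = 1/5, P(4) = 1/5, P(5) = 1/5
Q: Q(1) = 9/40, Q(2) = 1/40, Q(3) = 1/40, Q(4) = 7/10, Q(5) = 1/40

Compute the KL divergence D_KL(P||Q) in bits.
1.4045 bits

D_KL(P||Q) = Σ P(x) log₂(P(x)/Q(x))

Computing term by term:
  P(1)·log₂(P(1)/Q(1)) = (1/5)·log₂((1/5)/(9/40)) = -0.03399
  P(2)·log₂(P(2)/Q(2)) = (1/5)·log₂((1/5)/(1/40)) = 0.60000
  P(3)·log₂(P(3)/Q(3)) = (1/5)·log₂((1/5)/(1/40)) = 0.60000
  P(4)·log₂(P(4)/Q(4)) = (1/5)·log₂((1/5)/(7/10)) = -0.36147
  P(5)·log₂(P(5)/Q(5)) = (1/5)·log₂((1/5)/(1/40)) = 0.60000

D_KL(P||Q) = -0.03399 + 0.60000 + 0.60000 - 0.36147 + 0.60000 = 1.40454 ≈ 1.4045 bits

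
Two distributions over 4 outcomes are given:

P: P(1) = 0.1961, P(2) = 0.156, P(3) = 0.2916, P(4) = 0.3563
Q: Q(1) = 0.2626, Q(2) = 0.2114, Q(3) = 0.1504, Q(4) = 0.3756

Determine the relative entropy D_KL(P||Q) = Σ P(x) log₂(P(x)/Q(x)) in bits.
0.1004 bits

D_KL(P||Q) = Σ P(x) log₂(P(x)/Q(x))

Computing term by term:
  P(1)·log₂(P(1)/Q(1)) = 0.1961·log₂(0.1961/0.2626) = -0.08261
  P(2)·log₂(P(2)/Q(2)) = 0.156·log₂(0.156/0.2114) = -0.06839
  P(3)·log₂(P(3)/Q(3)) = 0.2916·log₂(0.2916/0.1504) = 0.27853
  P(4)·log₂(P(4)/Q(4)) = 0.3563·log₂(0.3563/0.3756) = -0.02712

D_KL(P||Q) = -0.08261 - 0.06839 + 0.27853 - 0.02712 = 0.10041 ≈ 0.1004 bits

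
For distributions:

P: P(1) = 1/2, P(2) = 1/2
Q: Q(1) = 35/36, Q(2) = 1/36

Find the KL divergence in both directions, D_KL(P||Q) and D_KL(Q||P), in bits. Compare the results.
D_KL(P||Q) = 1.6053 bits, D_KL(Q||P) = 0.8169 bits. D_KL(P||Q) is larger than D_KL(Q||P) by 0.7884 bits; the two directions differ.

D_KL(P||Q) = Σ P(x) log₂(P(x)/Q(x))

Computing term by term:
  P(1)·log₂(P(1)/Q(1)) = (1/2)·log₂((1/2)/(35/36)) = -0.47968
  P(2)·log₂(P(2)/Q(2)) = (1/2)·log₂((1/2)/(1/36)) = 2.08496

D_KL(P||Q) = -0.47968 + 2.08496 = 1.60528 ≈ 1.6053 bits

D_KL(Q||P) = Σ Q(x) log₂(Q(x)/P(x))

Computing term by term:
  Q(1)·log₂(Q(1)/P(1)) = (35/36)·log₂((35/36)/(1/2)) = 0.93271
  Q(2)·log₂(Q(2)/P(2)) = (1/36)·log₂((1/36)/(1/2)) = -0.11583

D_KL(Q||P) = 0.93271 - 0.11583 = 0.81688 ≈ 0.8169 bits

These are NOT equal (difference: 0.7884 bits). KL divergence is asymmetric: D_KL(P||Q) ≠ D_KL(Q||P) in general.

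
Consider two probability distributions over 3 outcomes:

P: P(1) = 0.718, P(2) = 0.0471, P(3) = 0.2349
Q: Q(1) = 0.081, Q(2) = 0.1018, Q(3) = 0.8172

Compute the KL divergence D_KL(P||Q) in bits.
1.7854 bits

D_KL(P||Q) = Σ P(x) log₂(P(x)/Q(x))

Computing term by term:
  P(1)·log₂(P(1)/Q(1)) = 0.718·log₂(0.718/0.081) = 2.26026
  P(2)·log₂(P(2)/Q(2)) = 0.0471·log₂(0.0471/0.1018) = -0.05237
  P(3)·log₂(P(3)/Q(3)) = 0.2349·log₂(0.2349/0.8172) = -0.42250

D_KL(P||Q) = 2.26026 - 0.05237 - 0.42250 = 1.78539 ≈ 1.7854 bits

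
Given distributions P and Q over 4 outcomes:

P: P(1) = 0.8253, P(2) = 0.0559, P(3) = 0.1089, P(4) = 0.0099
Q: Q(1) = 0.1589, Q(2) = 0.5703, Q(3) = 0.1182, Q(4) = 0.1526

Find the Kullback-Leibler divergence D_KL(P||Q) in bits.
1.7223 bits

D_KL(P||Q) = Σ P(x) log₂(P(x)/Q(x))

Computing term by term:
  P(1)·log₂(P(1)/Q(1)) = 0.8253·log₂(0.8253/0.1589) = 1.96157
  P(2)·log₂(P(2)/Q(2)) = 0.0559·log₂(0.0559/0.5703) = -0.18731
  P(3)·log₂(P(3)/Q(3)) = 0.1089·log₂(0.1089/0.1182) = -0.01287
  P(4)·log₂(P(4)/Q(4)) = 0.0099·log₂(0.0099/0.1526) = -0.03907

D_KL(P||Q) = 1.96157 - 0.18731 - 0.01287 - 0.03907 = 1.72232 ≈ 1.7223 bits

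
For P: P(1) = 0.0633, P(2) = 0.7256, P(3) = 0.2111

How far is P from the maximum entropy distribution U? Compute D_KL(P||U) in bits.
0.5234 bits

U(i) = 1/3 for all i

D_KL(P||U) = Σ P(x) log₂(P(x) / (1/3))
           = Σ P(x) log₂(P(x)) + log₂(3)
           = log₂(3) - H(P)

H(P) = -Σ P(x) log₂(P(x)):
  -P(1)·log₂(P(1)) = -(0.0633)·log₂(0.0633) = 0.25204
  -P(2)·log₂(P(2)) = -(0.7256)·log₂(0.7256) = 0.33577
  -P(3)·log₂(P(3)) = -(0.2111)·log₂(0.2111) = 0.47371
H(P) = 0.25204 + 0.33577 + 0.47371 = 1.06152 bits

log₂(3) = 1.58496 bits

D_KL(P||U) = 1.58496 - 1.06152 = 0.52344 ≈ 0.5234 bits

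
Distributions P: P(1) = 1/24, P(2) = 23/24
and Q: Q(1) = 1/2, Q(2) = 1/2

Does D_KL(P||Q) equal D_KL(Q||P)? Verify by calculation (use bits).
D_KL(P||Q) = 0.7501 bits, D_KL(Q||P) = 1.3232 bits. No — D_KL(P||Q) ≠ D_KL(Q||P) for this pair.

D_KL(P||Q) = Σ P(x) log₂(P(x)/Q(x))

Computing term by term:
  P(1)·log₂(P(1)/Q(1)) = (1/24)·log₂((1/24)/(1/2)) = -0.14937
  P(2)·log₂(P(2)/Q(2)) = (23/24)·log₂((23/24)/(1/2)) = 0.89949

D_KL(P||Q) = -0.14937 + 0.89949 = 0.75012 ≈ 0.7501 bits

D_KL(Q||P) = Σ Q(x) log₂(Q(x)/P(x))

Computing term by term:
  Q(1)·log₂(Q(1)/P(1)) = (1/2)·log₂((1/2)/(1/24)) = 1.79248
  Q(2)·log₂(Q(2)/P(2)) = (1/2)·log₂((1/2)/(23/24)) = -0.46930

D_KL(Q||P) = 1.79248 - 0.46930 = 1.32318 ≈ 1.3232 bits

These are NOT equal (difference: 0.5731 bits). KL divergence is asymmetric: D_KL(P||Q) ≠ D_KL(Q||P) in general.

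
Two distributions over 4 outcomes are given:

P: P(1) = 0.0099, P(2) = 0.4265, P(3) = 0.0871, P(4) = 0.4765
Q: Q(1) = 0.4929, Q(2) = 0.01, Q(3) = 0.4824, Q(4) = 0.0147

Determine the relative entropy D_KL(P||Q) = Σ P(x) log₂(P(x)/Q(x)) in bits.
4.4297 bits

D_KL(P||Q) = Σ P(x) log₂(P(x)/Q(x))

Computing term by term:
  P(1)·log₂(P(1)/Q(1)) = 0.0099·log₂(0.0099/0.4929) = -0.05581
  P(2)·log₂(P(2)/Q(2)) = 0.4265·log₂(0.4265/0.01) = 2.30927
  P(3)·log₂(P(3)/Q(3)) = 0.0871·log₂(0.0871/0.4824) = -0.21509
  P(4)·log₂(P(4)/Q(4)) = 0.4765·log₂(0.4765/0.0147) = 2.39136

D_KL(P||Q) = -0.05581 + 2.30927 - 0.21509 + 2.39136 = 4.42973 ≈ 4.4297 bits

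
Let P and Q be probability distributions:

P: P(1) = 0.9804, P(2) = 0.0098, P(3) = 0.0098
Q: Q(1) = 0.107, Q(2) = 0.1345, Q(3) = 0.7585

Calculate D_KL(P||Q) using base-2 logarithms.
3.0346 bits

D_KL(P||Q) = Σ P(x) log₂(P(x)/Q(x))

Computing term by term:
  P(1)·log₂(P(1)/Q(1)) = 0.9804·log₂(0.9804/0.107) = 3.13312
  P(2)·log₂(P(2)/Q(2)) = 0.0098·log₂(0.0098/0.1345) = -0.03703
  P(3)·log₂(P(3)/Q(3)) = 0.0098·log₂(0.0098/0.7585) = -0.06149

D_KL(P||Q) = 3.13312 - 0.03703 - 0.06149 = 3.03460 ≈ 3.0346 bits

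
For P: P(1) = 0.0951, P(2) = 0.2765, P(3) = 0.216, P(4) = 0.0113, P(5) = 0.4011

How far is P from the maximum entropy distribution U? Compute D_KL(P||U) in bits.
0.4070 bits

U(i) = 1/5 for all i

D_KL(P||U) = Σ P(x) log₂(P(x) / (1/5))
           = Σ P(x) log₂(P(x)) + log₂(5)
           = log₂(5) - H(P)

H(P) = -Σ P(x) log₂(P(x)):
  -P(1)·log₂(P(1)) = -(0.0951)·log₂(0.0951) = 0.32281
  -P(2)·log₂(P(2)) = -(0.2765)·log₂(0.2765) = 0.51281
  -P(3)·log₂(P(3)) = -(0.216)·log₂(0.216) = 0.47755
  -P(4)·log₂(P(4)) = -(0.0113)·log₂(0.0113) = 0.07308
  -P(5)·log₂(P(5)) = -(0.4011)·log₂(0.4011) = 0.52864
H(P) = 0.32281 + 0.51281 + 0.47755 + 0.07308 + 0.52864 = 1.91489 bits

log₂(5) = 2.32193 bits

D_KL(P||U) = 2.32193 - 1.91489 = 0.40704 ≈ 0.4070 bits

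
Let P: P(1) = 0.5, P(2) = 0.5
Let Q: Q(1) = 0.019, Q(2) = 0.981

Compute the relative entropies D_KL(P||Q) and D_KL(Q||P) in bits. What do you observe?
D_KL(P||Q) = 1.8728 bits, D_KL(Q||P) = 0.8642 bits. The two directions give different values (D_KL(P||Q) exceeds D_KL(Q||P) by 1.0086 bits): KL divergence is asymmetric.

D_KL(P||Q) = Σ P(x) log₂(P(x)/Q(x))

Computing term by term:
  P(1)·log₂(P(1)/Q(1)) = 0.5·log₂(0.5/0.019) = 2.35893
  P(2)·log₂(P(2)/Q(2)) = 0.5·log₂(0.5/0.981) = -0.48616

D_KL(P||Q) = 2.35893 - 0.48616 = 1.87277 ≈ 1.8728 bits

D_KL(Q||P) = Σ Q(x) log₂(Q(x)/P(x))

Computing term by term:
  Q(1)·log₂(Q(1)/P(1)) = 0.019·log₂(0.019/0.5) = -0.08964
  Q(2)·log₂(Q(2)/P(2)) = 0.981·log₂(0.981/0.5) = 0.95385

D_KL(Q||P) = -0.08964 + 0.95385 = 0.86421 ≈ 0.8642 bits

These are NOT equal (difference: 1.0086 bits). KL divergence is asymmetric: D_KL(P||Q) ≠ D_KL(Q||P) in general.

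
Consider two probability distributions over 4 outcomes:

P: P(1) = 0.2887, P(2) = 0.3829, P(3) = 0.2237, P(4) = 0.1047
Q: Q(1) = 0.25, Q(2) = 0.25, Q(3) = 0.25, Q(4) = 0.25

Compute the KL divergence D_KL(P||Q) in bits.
0.1281 bits

D_KL(P||Q) = Σ P(x) log₂(P(x)/Q(x))

Computing term by term:
  P(1)·log₂(P(1)/Q(1)) = 0.2887·log₂(0.2887/0.25) = 0.05995
  P(2)·log₂(P(2)/Q(2)) = 0.3829·log₂(0.3829/0.25) = 0.23550
  P(3)·log₂(P(3)/Q(3)) = 0.2237·log₂(0.2237/0.25) = -0.03587
  P(4)·log₂(P(4)/Q(4)) = 0.1047·log₂(0.1047/0.25) = -0.13147

D_KL(P||Q) = 0.05995 + 0.23550 - 0.03587 - 0.13147 = 0.12811 ≈ 0.1281 bits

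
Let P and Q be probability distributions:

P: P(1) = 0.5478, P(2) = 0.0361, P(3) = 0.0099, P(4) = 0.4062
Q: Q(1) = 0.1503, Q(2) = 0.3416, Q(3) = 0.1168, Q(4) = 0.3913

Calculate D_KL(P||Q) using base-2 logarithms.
0.8917 bits

D_KL(P||Q) = Σ P(x) log₂(P(x)/Q(x))

Computing term by term:
  P(1)·log₂(P(1)/Q(1)) = 0.5478·log₂(0.5478/0.1503) = 1.02209
  P(2)·log₂(P(2)/Q(2)) = 0.0361·log₂(0.0361/0.3416) = -0.11704
  P(3)·log₂(P(3)/Q(3)) = 0.0099·log₂(0.0099/0.1168) = -0.03525
  P(4)·log₂(P(4)/Q(4)) = 0.4062·log₂(0.4062/0.3913) = 0.02190

D_KL(P||Q) = 1.02209 - 0.11704 - 0.03525 + 0.02190 = 0.89170 ≈ 0.8917 bits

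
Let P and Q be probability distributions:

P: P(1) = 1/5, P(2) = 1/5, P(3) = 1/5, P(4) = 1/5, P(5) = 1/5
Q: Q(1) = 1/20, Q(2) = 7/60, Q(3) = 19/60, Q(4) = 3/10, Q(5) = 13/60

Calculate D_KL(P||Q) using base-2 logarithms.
0.2828 bits

D_KL(P||Q) = Σ P(x) log₂(P(x)/Q(x))

Computing term by term:
  P(1)·log₂(P(1)/Q(1)) = (1/5)·log₂((1/5)/(1/20)) = 0.40000
  P(2)·log₂(P(2)/Q(2)) = (1/5)·log₂((1/5)/(7/60)) = 0.15552
  P(3)·log₂(P(3)/Q(3)) = (1/5)·log₂((1/5)/(19/60)) = -0.13259
  P(4)·log₂(P(4)/Q(4)) = (1/5)·log₂((1/5)/(3/10)) = -0.11699
  P(5)·log₂(P(5)/Q(5)) = (1/5)·log₂((1/5)/(13/60)) = -0.02310

D_KL(P||Q) = 0.40000 + 0.15552 - 0.13259 - 0.11699 - 0.02310 = 0.28284 ≈ 0.2828 bits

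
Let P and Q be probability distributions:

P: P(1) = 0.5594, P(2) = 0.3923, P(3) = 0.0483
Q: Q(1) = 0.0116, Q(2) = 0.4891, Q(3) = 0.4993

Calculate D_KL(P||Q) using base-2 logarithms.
2.8404 bits

D_KL(P||Q) = Σ P(x) log₂(P(x)/Q(x))

Computing term by term:
  P(1)·log₂(P(1)/Q(1)) = 0.5594·log₂(0.5594/0.0116) = 3.12799
  P(2)·log₂(P(2)/Q(2)) = 0.3923·log₂(0.3923/0.4891) = -0.12482
  P(3)·log₂(P(3)/Q(3)) = 0.0483·log₂(0.0483/0.4993) = -0.16276

D_KL(P||Q) = 3.12799 - 0.12482 - 0.16276 = 2.84041 ≈ 2.8404 bits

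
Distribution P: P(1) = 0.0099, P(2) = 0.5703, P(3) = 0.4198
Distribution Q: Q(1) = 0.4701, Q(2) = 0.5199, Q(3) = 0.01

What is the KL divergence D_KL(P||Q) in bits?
2.2844 bits

D_KL(P||Q) = Σ P(x) log₂(P(x)/Q(x))

Computing term by term:
  P(1)·log₂(P(1)/Q(1)) = 0.0099·log₂(0.0099/0.4701) = -0.05514
  P(2)·log₂(P(2)/Q(2)) = 0.5703·log₂(0.5703/0.5199) = 0.07613
  P(3)·log₂(P(3)/Q(3)) = 0.4198·log₂(0.4198/0.01) = 2.26341

D_KL(P||Q) = -0.05514 + 0.07613 + 2.26341 = 2.28440 ≈ 2.2844 bits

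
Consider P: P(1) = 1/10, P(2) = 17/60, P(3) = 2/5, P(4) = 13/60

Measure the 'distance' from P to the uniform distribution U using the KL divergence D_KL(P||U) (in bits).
0.1455 bits

U(i) = 1/4 for all i

D_KL(P||U) = Σ P(x) log₂(P(x) / (1/4))
           = Σ P(x) log₂(P(x)) + log₂(4)
           = log₂(4) - H(P)

H(P) = -Σ P(x) log₂(P(x)):
  -P(1)·log₂(P(1)) = -(1/10)·log₂(1/10) = 0.33219
  -P(2)·log₂(P(2)) = -(17/60)·log₂(17/60) = 0.51550
  -P(3)·log₂(P(3)) = -(2/5)·log₂(2/5) = 0.52877
  -P(4)·log₂(P(4)) = -(13/60)·log₂(13/60) = 0.47806
H(P) = 0.33219 + 0.51550 + 0.52877 + 0.47806 = 1.85452 bits

log₂(4) = 2.00000 bits

D_KL(P||U) = 2.00000 - 1.85452 = 0.14548 ≈ 0.1455 bits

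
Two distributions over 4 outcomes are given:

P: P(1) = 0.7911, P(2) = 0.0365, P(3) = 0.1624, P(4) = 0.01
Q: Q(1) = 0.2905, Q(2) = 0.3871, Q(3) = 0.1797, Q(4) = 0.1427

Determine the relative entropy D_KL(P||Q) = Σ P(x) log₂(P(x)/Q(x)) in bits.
0.9570 bits

D_KL(P||Q) = Σ P(x) log₂(P(x)/Q(x))

Computing term by term:
  P(1)·log₂(P(1)/Q(1)) = 0.7911·log₂(0.7911/0.2905) = 1.14339
  P(2)·log₂(P(2)/Q(2)) = 0.0365·log₂(0.0365/0.3871) = -0.12435
  P(3)·log₂(P(3)/Q(3)) = 0.1624·log₂(0.1624/0.1797) = -0.02372
  P(4)·log₂(P(4)/Q(4)) = 0.01·log₂(0.01/0.1427) = -0.03835

D_KL(P||Q) = 1.14339 - 0.12435 - 0.02372 - 0.03835 = 0.95697 ≈ 0.9570 bits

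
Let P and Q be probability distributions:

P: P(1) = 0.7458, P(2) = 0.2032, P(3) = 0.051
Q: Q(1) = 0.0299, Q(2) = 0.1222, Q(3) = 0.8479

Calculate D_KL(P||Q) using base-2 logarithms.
3.4032 bits

D_KL(P||Q) = Σ P(x) log₂(P(x)/Q(x))

Computing term by term:
  P(1)·log₂(P(1)/Q(1)) = 0.7458·log₂(0.7458/0.0299) = 3.46094
  P(2)·log₂(P(2)/Q(2)) = 0.2032·log₂(0.2032/0.1222) = 0.14908
  P(3)·log₂(P(3)/Q(3)) = 0.051·log₂(0.051/0.8479) = -0.20682

D_KL(P||Q) = 3.46094 + 0.14908 - 0.20682 = 3.40320 ≈ 3.4032 bits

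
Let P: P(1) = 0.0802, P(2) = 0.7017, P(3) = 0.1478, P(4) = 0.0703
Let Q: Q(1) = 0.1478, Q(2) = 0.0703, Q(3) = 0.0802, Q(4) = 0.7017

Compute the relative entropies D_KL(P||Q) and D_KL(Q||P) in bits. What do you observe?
D_KL(P||Q) = 2.1554 bits, D_KL(Q||P) = 2.1554 bits. The two directions give the same value here, because Q is a self-inverse relabeling of P; in general KL divergence is asymmetric.

D_KL(P||Q) = Σ P(x) log₂(P(x)/Q(x))

Computing term by term:
  P(1)·log₂(P(1)/Q(1)) = 0.0802·log₂(0.0802/0.1478) = -0.07073
  P(2)·log₂(P(2)/Q(2)) = 0.7017·log₂(0.7017/0.0703) = 2.32912
  P(3)·log₂(P(3)/Q(3)) = 0.1478·log₂(0.1478/0.0802) = 0.13036
  P(4)·log₂(P(4)/Q(4)) = 0.0703·log₂(0.0703/0.7017) = -0.23334

D_KL(P||Q) = -0.07073 + 2.32912 + 0.13036 - 0.23334 = 2.15541 ≈ 2.1554 bits

D_KL(Q||P) = Σ Q(x) log₂(Q(x)/P(x))

Computing term by term:
  Q(1)·log₂(Q(1)/P(1)) = 0.1478·log₂(0.1478/0.0802) = 0.13036
  Q(2)·log₂(Q(2)/P(2)) = 0.0703·log₂(0.0703/0.7017) = -0.23334
  Q(3)·log₂(Q(3)/P(3)) = 0.0802·log₂(0.0802/0.1478) = -0.07073
  Q(4)·log₂(Q(4)/P(4)) = 0.7017·log₂(0.7017/0.0703) = 2.32912

D_KL(Q||P) = 0.13036 - 0.23334 - 0.07073 + 2.32912 = 2.15541 ≈ 2.1554 bits

These ARE equal here. Q is P with outcomes relabeled (Q(1) = P(3), Q(2) = P(4), Q(3) = P(1), Q(4) = P(2)) by a relabeling that is its own inverse, so the two sums contain exactly the same terms in a different order. This is a special case — KL divergence is not symmetric in general: D_KL(P||Q) ≠ D_KL(Q||P) for most P, Q.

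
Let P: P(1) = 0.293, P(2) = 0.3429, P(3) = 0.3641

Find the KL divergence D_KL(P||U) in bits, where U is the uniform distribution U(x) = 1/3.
0.0059 bits

U(i) = 1/3 for all i

D_KL(P||U) = Σ P(x) log₂(P(x) / (1/3))
           = Σ P(x) log₂(P(x)) + log₂(3)
           = log₂(3) - H(P)

H(P) = -Σ P(x) log₂(P(x)):
  -P(1)·log₂(P(1)) = -(0.293)·log₂(0.293) = 0.51891
  -P(2)·log₂(P(2)) = -(0.3429)·log₂(0.3429) = 0.52949
  -P(3)·log₂(P(3)) = -(0.3641)·log₂(0.3641) = 0.53071
H(P) = 0.51891 + 0.52949 + 0.53071 = 1.57911 bits

log₂(3) = 1.58496 bits

D_KL(P||U) = 1.58496 - 1.57911 = 0.00585 ≈ 0.0059 bits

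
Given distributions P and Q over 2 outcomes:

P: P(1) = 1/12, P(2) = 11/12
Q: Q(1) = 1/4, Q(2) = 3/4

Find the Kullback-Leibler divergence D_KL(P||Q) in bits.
0.1333 bits

D_KL(P||Q) = Σ P(x) log₂(P(x)/Q(x))

Computing term by term:
  P(1)·log₂(P(1)/Q(1)) = (1/12)·log₂((1/12)/(1/4)) = -0.13208
  P(2)·log₂(P(2)/Q(2)) = (11/12)·log₂((11/12)/(3/4)) = 0.26538

D_KL(P||Q) = -0.13208 + 0.26538 = 0.13330 ≈ 0.1333 bits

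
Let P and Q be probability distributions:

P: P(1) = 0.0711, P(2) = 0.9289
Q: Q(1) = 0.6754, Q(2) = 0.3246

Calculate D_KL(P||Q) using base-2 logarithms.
1.1781 bits

D_KL(P||Q) = Σ P(x) log₂(P(x)/Q(x))

Computing term by term:
  P(1)·log₂(P(1)/Q(1)) = 0.0711·log₂(0.0711/0.6754) = -0.23092
  P(2)·log₂(P(2)/Q(2)) = 0.9289·log₂(0.9289/0.3246) = 1.40901

D_KL(P||Q) = -0.23092 + 1.40901 = 1.17809 ≈ 1.1781 bits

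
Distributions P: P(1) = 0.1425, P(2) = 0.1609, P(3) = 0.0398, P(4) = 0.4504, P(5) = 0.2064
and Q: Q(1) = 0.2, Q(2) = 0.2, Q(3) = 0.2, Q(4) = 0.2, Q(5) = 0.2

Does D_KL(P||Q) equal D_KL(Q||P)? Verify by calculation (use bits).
D_KL(P||Q) = 0.3240 bits, D_KL(Q||P) = 0.3831 bits. No — D_KL(P||Q) ≠ D_KL(Q||P) for this pair.

D_KL(P||Q) = Σ P(x) log₂(P(x)/Q(x))

Computing term by term:
  P(1)·log₂(P(1)/Q(1)) = 0.1425·log₂(0.1425/0.2) = -0.06969
  P(2)·log₂(P(2)/Q(2)) = 0.1609·log₂(0.1609/0.2) = -0.05050
  P(3)·log₂(P(3)/Q(3)) = 0.0398·log₂(0.0398/0.2) = -0.09270
  P(4)·log₂(P(4)/Q(4)) = 0.4504·log₂(0.4504/0.2) = 0.52751
  P(5)·log₂(P(5)/Q(5)) = 0.2064·log₂(0.2064/0.2) = 0.00938

D_KL(P||Q) = -0.06969 - 0.05050 - 0.09270 + 0.52751 + 0.00938 = 0.32400 ≈ 0.3240 bits

D_KL(Q||P) = Σ Q(x) log₂(Q(x)/P(x))

Computing term by term:
  Q(1)·log₂(Q(1)/P(1)) = 0.2·log₂(0.2/0.1425) = 0.09781
  Q(2)·log₂(Q(2)/P(2)) = 0.2·log₂(0.2/0.1609) = 0.06277
  Q(3)·log₂(Q(3)/P(3)) = 0.2·log₂(0.2/0.0398) = 0.46583
  Q(4)·log₂(Q(4)/P(4)) = 0.2·log₂(0.2/0.4504) = -0.23424
  Q(5)·log₂(Q(5)/P(5)) = 0.2·log₂(0.2/0.2064) = -0.00909

D_KL(Q||P) = 0.09781 + 0.06277 + 0.46583 - 0.23424 - 0.00909 = 0.38308 ≈ 0.3831 bits

These are NOT equal (difference: 0.0591 bits). KL divergence is asymmetric: D_KL(P||Q) ≠ D_KL(Q||P) in general.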